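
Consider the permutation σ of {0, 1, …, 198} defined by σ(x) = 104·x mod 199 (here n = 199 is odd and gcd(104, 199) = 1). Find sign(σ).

Start at x=72: 72 → 125 → 65 → 193 → 172 → 177 → 100 → … (one orbit).
π_104 has 3 disjoint cycles with lengths [99, 99, 1] on {0,…,198}.
sign(π) = (−1)^{n − #cycles} = (−1)^{199−3} = (−1)^196 = +1.

+1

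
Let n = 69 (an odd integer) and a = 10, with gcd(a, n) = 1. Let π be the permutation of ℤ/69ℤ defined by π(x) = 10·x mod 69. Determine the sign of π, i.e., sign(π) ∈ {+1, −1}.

Orbit of 58 under x↦10x: [58, 28, 4, 40, 55, 67, 49]… (length divides ord_69(10)).
The orbit structure of x ↦ 10x mod 69: 6 orbits of sizes [22, 22, 22, 1, 1, 1].
n − c = 69 − 6 = 63; sign = (−1)^63 = -1.
Via Zolotarev, sign(π_{10}) = (10|69) = -1.

-1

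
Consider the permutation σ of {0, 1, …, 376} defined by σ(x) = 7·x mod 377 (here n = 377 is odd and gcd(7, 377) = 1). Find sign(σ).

Orbit of 281 under x↦7x: [281, 82, 197, 248, 228, 88, 239]… (length divides ord_377(7)).
π_7 has 10 disjoint cycles with lengths [84, 84, 84, 84, 12, 7, 7, 7, 7, 1] on {0,…,376}.
n − c = 377 − 10 = 367; sign = (−1)^367 = -1.
Via Zolotarev, sign(π_{7}) = (7|377) = -1.

-1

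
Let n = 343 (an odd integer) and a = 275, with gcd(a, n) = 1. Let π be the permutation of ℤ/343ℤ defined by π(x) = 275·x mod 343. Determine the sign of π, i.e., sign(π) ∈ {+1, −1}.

Orbit of 18 under x↦275x: [18, 148, 226, 67, 246, 79, 116]… (length divides ord_343(275)).
The orbit structure of x ↦ 275x mod 343: 31 orbits of sizes [21, 21, 21, 21, 21, 21, 21, 21, 21, 21, 21, 21, 21, 21, 3, 3, 3, 3, 3, 3, 3, 3, 3, 3, 3, 3, 3, 3, 3, 3, 1].
31 cycles on 343: each ℓ→(−1)^(ℓ−1), product (−1)^312 = +1.
Via Zolotarev, sign(π_{275}) = (275|343) = +1.

+1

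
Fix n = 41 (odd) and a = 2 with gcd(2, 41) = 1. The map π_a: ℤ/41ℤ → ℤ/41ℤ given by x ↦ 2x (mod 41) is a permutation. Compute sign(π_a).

+1

Orbit of 10 under x↦2x: [10, 20, 40, 39, 37, 33, 25]… (length divides ord_41(2)).
The orbit structure of x ↦ 2x mod 41: 3 orbits of sizes [20, 20, 1].
41 − 3 = 38 transpositions; sign(π) = (−1)^38 = +1.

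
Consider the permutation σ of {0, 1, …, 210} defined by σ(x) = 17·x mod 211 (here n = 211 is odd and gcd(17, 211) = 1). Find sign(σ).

-1

Start at x=143: 143 → 110 → 182 → 140 → 59 → 159 → 171 → … (one orbit).
π_17 has 2 disjoint cycles with lengths [210, 1] on {0,…,210}.
211 − 2 = 209 transpositions; sign(π) = (−1)^209 = -1.
Check: (17/211) = -1 by Zolotarev.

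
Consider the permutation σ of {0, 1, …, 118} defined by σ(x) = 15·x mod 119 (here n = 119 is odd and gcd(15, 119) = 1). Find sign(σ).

Trace 64: π^k(64) = [64, 8, 1, 15, 106, 43, 50] for k=0..6.
π_15 has 21 disjoint cycles with lengths [8, 8, 8, 8, 8, 8, 8, 8, 8, 8, 8, 8, 8, 8, 1, 1, 1, 1, 1, 1, 1] on {0,…,118}.
119 − 21 = 98 transpositions; sign(π) = (−1)^98 = +1.
(15|119)_J = +1 (Zolotarev's lemma cross-check).

+1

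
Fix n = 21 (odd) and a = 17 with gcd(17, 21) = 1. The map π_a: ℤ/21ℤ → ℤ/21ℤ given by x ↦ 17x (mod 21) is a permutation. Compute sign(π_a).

+1

Trace 17: π^k(17) = [17, 16, 20, 4, 5, 1] for k=0..5.
The orbit structure of x ↦ 17x mod 21: 5 orbits of sizes [6, 6, 6, 2, 1].
5 cycles on 21: each ℓ→(−1)^(ℓ−1), product (−1)^16 = +1.
Via Zolotarev, sign(π_{17}) = (17|21) = +1.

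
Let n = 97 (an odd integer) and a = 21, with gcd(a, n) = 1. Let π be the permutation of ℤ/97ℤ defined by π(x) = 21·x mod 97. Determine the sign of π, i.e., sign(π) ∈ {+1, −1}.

-1

Trace 84: π^k(84) = [84, 18, 87, 81, 52, 25, 40] for k=0..6.
The orbit structure of x ↦ 21x mod 97: 2 orbits of sizes [96, 1].
sign(π) = (−1)^{n − #cycles} = (−1)^{97−2} = (−1)^95 = -1.
Check: (21/97) = -1 by Zolotarev.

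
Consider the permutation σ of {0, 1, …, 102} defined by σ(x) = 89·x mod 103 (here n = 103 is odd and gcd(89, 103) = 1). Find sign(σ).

-1

Trace 39: π^k(39) = [39, 72, 22, 1, 89, 93, 37] for k=0..6.
Decompose π into cycles: lengths [34, 34, 34, 1] (4 cycles, including the fixed point 0).
Σ(ℓ_i−1) = 103−4 = 99; sign = (−1)^99 = -1.
Zolotarev: (89|103) = -1, matching the cycle-count sign.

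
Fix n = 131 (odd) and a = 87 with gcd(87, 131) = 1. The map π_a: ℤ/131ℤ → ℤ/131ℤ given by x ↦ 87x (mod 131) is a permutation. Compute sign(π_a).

Orbit of 112 under x↦87x: [112, 50, 27, 122, 3, 130, 44]… (length divides ord_131(87)).
π_87 has 2 disjoint cycles with lengths [130, 1] on {0,…,130}.
2 cycles on 131: each ℓ→(−1)^(ℓ−1), product (−1)^129 = -1.

-1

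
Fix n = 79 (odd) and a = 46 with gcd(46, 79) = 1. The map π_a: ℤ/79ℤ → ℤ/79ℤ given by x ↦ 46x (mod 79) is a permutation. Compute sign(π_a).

+1

Trace 64: π^k(64) = [64, 21, 18, 38, 10, 65, 67] for k=0..6.
π_46 has 7 disjoint cycles with lengths [13, 13, 13, 13, 13, 13, 1] on {0,…,78}.
sign(π) = (−1)^{n − #cycles} = (−1)^{79−7} = (−1)^72 = +1.
Via Zolotarev, sign(π_{46}) = (46|79) = +1.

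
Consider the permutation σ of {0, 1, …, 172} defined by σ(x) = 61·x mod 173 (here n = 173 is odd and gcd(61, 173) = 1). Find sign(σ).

-1

Trace 35: π^k(35) = [35, 59, 139, 2, 122, 3, 10] for k=0..6.
2 cycles of lengths [172, 1].
n − c = 173 − 2 = 171; sign = (−1)^171 = -1.
Zolotarev: (61|173) = -1, matching the cycle-count sign.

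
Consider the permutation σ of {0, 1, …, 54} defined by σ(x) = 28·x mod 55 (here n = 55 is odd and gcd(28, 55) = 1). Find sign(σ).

+1

Orbit of 2 under x↦28x: [2, 1, 28, 14, 7, 31, 43]… (length divides ord_55(28)).
π_28 has 5 disjoint cycles with lengths [20, 20, 10, 4, 1] on {0,…,54}.
n − c = 55 − 5 = 50; sign = (−1)^50 = +1.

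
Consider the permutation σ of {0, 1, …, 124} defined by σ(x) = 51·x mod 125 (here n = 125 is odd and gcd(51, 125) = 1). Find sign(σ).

Start at x=76: 76 → 1 → 51 → 101 → 26 → 76 (one orbit).
Cycle lengths of π_51 on ℤ/125ℤ: [5, 5, 5, 5, 5, 5, 5, 5, 5, 5, 5, 5, 5, 5, 5, 5, 5, 5, 5, 5, 1, 1, 1, 1, 1, 1, 1, 1, 1, 1, 1, 1, 1, 1, 1, 1, 1, 1, 1, 1, 1, 1, 1, 1, 1]; 45 cycles in total.
125 − 45 = 80 transpositions; sign(π) = (−1)^80 = +1.

+1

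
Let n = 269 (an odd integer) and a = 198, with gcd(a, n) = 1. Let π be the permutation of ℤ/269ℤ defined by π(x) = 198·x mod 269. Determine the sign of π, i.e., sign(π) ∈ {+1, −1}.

Trace 40: π^k(40) = [40, 119, 159, 9, 168, 177, 76] for k=0..6.
Decompose π into cycles: lengths [268, 1] (2 cycles, including the fixed point 0).
With 2 cycles on 269 points, sign = (−1)^{269−2} = -1.
(198|269)_J = -1 (Zolotarev's lemma cross-check).

-1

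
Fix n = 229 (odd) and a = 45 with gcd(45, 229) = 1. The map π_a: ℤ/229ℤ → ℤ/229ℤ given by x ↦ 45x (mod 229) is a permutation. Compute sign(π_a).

Orbit of 132 under x↦45x: [132, 215, 57, 46, 9, 176, 134]… (length divides ord_229(45)).
Cycle type of π: 114×2 + 1; total 3 cycles.
n − c = 229 − 3 = 226; sign = (−1)^226 = +1.

+1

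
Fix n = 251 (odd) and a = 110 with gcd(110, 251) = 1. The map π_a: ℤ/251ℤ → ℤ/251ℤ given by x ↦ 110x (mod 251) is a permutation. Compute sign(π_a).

+1

Orbit of 174 under x↦110x: [174, 64, 12, 65, 122, 117, 69]… (length divides ord_251(110)).
Cycle type of π: 125×2 + 1; total 3 cycles.
251 − 3 = 248 transpositions; sign(π) = (−1)^248 = +1.
Via Zolotarev, sign(π_{110}) = (110|251) = +1.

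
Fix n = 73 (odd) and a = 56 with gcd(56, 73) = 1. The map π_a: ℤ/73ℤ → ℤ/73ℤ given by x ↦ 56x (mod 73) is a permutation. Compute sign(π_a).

Trace 17: π^k(17) = [17, 3, 22, 64, 7, 27, 52] for k=0..6.
Cycle lengths of π_56 on ℤ/73ℤ: [24, 24, 24, 1]; 4 cycles in total.
With 4 cycles on 73 points, sign = (−1)^{73−4} = -1.
(56|73)_J = -1 (Zolotarev's lemma cross-check).

-1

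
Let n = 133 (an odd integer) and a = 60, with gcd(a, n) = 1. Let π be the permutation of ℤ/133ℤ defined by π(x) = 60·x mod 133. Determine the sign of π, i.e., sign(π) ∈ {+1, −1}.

Trace 8: π^k(8) = [8, 81, 72, 64, 116, 44, 113] for k=0..6.
π_60 has 10 disjoint cycles with lengths [18, 18, 18, 18, 18, 18, 18, 3, 3, 1] on {0,…,132}.
Σ(ℓ_i−1) = 133−10 = 123; sign = (−1)^123 = -1.
Via Zolotarev, sign(π_{60}) = (60|133) = -1.

-1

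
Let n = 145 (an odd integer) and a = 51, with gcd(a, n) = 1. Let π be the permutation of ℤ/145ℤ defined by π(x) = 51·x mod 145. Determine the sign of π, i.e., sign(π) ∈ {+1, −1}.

Trace 81: π^k(81) = [81, 71, 141, 86, 36, 96, 111] for k=0..6.
The orbit structure of x ↦ 51x mod 145: 15 orbits of sizes [14, 14, 14, 14, 14, 14, 14, 14, 14, 14, 1, 1, 1, 1, 1].
With 15 cycles on 145 points, sign = (−1)^{145−15} = +1.
(51|145)_J = +1 (Zolotarev's lemma cross-check).

+1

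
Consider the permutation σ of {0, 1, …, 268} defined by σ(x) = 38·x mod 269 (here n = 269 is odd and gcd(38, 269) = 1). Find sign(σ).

+1

Start at x=105: 105 → 224 → 173 → 118 → 180 → 115 → 66 → … (one orbit).
The orbit structure of x ↦ 38x mod 269: 5 orbits of sizes [67, 67, 67, 67, 1].
sign(π) = (−1)^{n − #cycles} = (−1)^{269−5} = (−1)^264 = +1.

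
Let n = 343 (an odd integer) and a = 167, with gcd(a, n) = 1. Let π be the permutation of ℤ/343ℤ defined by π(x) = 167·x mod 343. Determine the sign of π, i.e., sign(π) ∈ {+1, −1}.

Trace 274: π^k(274) = [274, 139, 232, 328, 239, 125, 295] for k=0..6.
π_167 has 10 disjoint cycles with lengths [98, 98, 98, 14, 14, 14, 2, 2, 2, 1] on {0,…,342}.
sign(π) = (−1)^{n − #cycles} = (−1)^{343−10} = (−1)^333 = -1.

-1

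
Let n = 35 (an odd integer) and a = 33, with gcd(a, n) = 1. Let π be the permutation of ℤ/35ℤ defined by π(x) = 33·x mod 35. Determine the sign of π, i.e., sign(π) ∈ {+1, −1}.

Orbit of 16 under x↦33x: [16, 3, 29, 12, 11, 13, 9]… (length divides ord_35(33)).
Cycle lengths of π_33 on ℤ/35ℤ: [12, 12, 6, 4, 1]; 5 cycles in total.
Σ(ℓ_i−1) = 35−5 = 30; sign = (−1)^30 = +1.

+1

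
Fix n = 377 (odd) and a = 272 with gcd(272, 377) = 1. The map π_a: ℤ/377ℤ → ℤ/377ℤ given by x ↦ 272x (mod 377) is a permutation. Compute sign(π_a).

Start at x=155: 155 → 313 → 311 → 144 → 337 → 53 → 90 → … (one orbit).
20 cycles of lengths [28, 28, 28, 28, 28, 28, 28, 28, 28, 28, 28, 28, 28, 2, 2, 2, 2, 2, 2, 1].
20 cycles on 377: each ℓ→(−1)^(ℓ−1), product (−1)^357 = -1.
Via Zolotarev, sign(π_{272}) = (272|377) = -1.

-1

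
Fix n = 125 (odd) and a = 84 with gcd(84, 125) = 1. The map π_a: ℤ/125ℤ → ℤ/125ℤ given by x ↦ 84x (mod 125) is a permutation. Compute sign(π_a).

Start at x=84: 84 → 56 → 79 → 11 → 49 → 116 → 119 → … (one orbit).
π_84 has 7 disjoint cycles with lengths [50, 50, 10, 10, 2, 2, 1] on {0,…,124}.
Σ(ℓ_i−1) = 125−7 = 118; sign = (−1)^118 = +1.

+1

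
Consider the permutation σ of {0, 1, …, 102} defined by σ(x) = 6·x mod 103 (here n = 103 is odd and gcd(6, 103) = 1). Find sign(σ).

-1

Start at x=24: 24 → 41 → 40 → 34 → 101 → 91 → 31 → … (one orbit).
2 cycles of lengths [102, 1].
With 2 cycles on 103 points, sign = (−1)^{103−2} = -1.
Zolotarev: (6|103) = -1, matching the cycle-count sign.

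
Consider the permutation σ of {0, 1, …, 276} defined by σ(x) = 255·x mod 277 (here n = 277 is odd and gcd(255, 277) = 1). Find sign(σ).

+1

Start at x=203: 203 → 243 → 194 → 164 → 270 → 154 → 213 → … (one orbit).
Cycle lengths of π_255 on ℤ/277ℤ: [69, 69, 69, 69, 1]; 5 cycles in total.
Σ(ℓ_i−1) = 277−5 = 272; sign = (−1)^272 = +1.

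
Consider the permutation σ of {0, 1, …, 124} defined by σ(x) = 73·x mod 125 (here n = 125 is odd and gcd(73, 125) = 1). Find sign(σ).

Orbit of 1 under x↦73x: [1, 73, 79, 17, 116, 93, 39]… (length divides ord_125(73)).
The orbit structure of x ↦ 73x mod 125: 4 orbits of sizes [100, 20, 4, 1].
n − c = 125 − 4 = 121; sign = (−1)^121 = -1.

-1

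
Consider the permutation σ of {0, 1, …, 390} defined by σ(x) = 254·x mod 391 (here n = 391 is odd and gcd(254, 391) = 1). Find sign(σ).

Trace 1: π^k(1) = [1, 254] for k=0..1.
Cycle lengths of π_254 on ℤ/391ℤ: [2, 2, 2, 2, 2, 2, 2, 2, 2, 2, 2, 2, 2, 2, 2, 2, 2, 2, 2, 2, 2, 2, 2, 2, 2, 2, 2, 2, 2, 2, 2, 2, 2, 2, 2, 2, 2, 2, 2, 2, 2, 2, 2, 2, 2, 2, 2, 2, 2, 2, 2, 2, 2, 2, 2, 2, 2, 2, 2, 2, 2, 2, 2, 2, 2, 2, 2, 2, 2, 2, 2, 2, 2, 2, 2, 2, 2, 2, 2, 2, 2, 2, 2, 2, 2, 2, 2, 2, 2, 2, 2, 2, 2, 2, 2, 2, 2, 2, 2, 2, 2, 2, 2, 2, 2, 2, 2, 2, 2, 2, 2, 2, 2, 2, 2, 2, 2, 2, 2, 2, 2, 2, 2, 2, 2, 2, 2, 2, 2, 2, 2, 2, 2, 2, 2, 2, 2, 2, 2, 2, 2, 2, 2, 2, 2, 2, 2, 2, 2, 2, 2, 2, 2, 2, 2, 2, 2, 2, 2, 2, 2, 2, 2, 2, 2, 2, 2, 2, 2, 2, 2, 2, 2, 2, 2, 2, 2, 2, 2, 2, 2, 2, 2, 2, 1, 1, 1, 1, 1, 1, 1, 1, 1, 1, 1, 1, 1, 1, 1, 1, 1, 1, 1, 1, 1, 1, 1]; 207 cycles in total.
391 − 207 = 184 transpositions; sign(π) = (−1)^184 = +1.
(254|391)_J = +1 (Zolotarev's lemma cross-check).

+1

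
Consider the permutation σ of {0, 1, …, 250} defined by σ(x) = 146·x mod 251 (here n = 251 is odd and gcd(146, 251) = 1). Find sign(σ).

Orbit of 77 under x↦146x: [77, 198, 43, 3, 187, 194, 212]… (length divides ord_251(146)).
Cycle type of π: 250 + 1; total 2 cycles.
n − c = 251 − 2 = 249; sign = (−1)^249 = -1.

-1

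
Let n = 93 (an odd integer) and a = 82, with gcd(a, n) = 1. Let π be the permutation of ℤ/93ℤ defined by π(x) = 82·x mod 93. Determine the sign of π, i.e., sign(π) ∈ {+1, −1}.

+1

Trace 16: π^k(16) = [16, 10, 76, 1, 82, 28, 64] for k=0..6.
Cycle type of π: 15×6 + 1×3; total 9 cycles.
n − c = 93 − 9 = 84; sign = (−1)^84 = +1.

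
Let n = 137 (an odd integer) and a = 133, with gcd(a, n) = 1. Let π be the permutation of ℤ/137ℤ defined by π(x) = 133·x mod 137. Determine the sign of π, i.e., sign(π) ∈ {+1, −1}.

Orbit of 123 under x↦133x: [123, 56, 50, 74, 115, 88, 59]… (length divides ord_137(133)).
Decompose π into cycles: lengths [17, 17, 17, 17, 17, 17, 17, 17, 1] (9 cycles, including the fixed point 0).
Σ(ℓ_i−1) = 137−9 = 128; sign = (−1)^128 = +1.
Via Zolotarev, sign(π_{133}) = (133|137) = +1.

+1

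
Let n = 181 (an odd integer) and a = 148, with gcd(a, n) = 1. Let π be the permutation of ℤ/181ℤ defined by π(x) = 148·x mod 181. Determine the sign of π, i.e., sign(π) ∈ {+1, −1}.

Start at x=39: 39 → 161 → 117 → 121 → 170 → 1 → 148 → … (one orbit).
Cycle type of π: 45×4 + 1; total 5 cycles.
181 − 5 = 176 transpositions; sign(π) = (−1)^176 = +1.
Via Zolotarev, sign(π_{148}) = (148|181) = +1.

+1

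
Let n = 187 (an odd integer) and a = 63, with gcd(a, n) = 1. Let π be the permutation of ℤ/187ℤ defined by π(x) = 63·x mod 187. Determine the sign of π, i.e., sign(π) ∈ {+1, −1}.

+1

Start at x=100: 100 → 129 → 86 → 182 → 59 → 164 → 47 → … (one orbit).
The orbit structure of x ↦ 63x mod 187: 5 orbits of sizes [80, 80, 16, 10, 1].
n − c = 187 − 5 = 182; sign = (−1)^182 = +1.
Via Zolotarev, sign(π_{63}) = (63|187) = +1.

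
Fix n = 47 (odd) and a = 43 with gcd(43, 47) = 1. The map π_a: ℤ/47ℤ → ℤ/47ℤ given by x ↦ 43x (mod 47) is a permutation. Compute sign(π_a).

-1

Start at x=33: 33 → 9 → 11 → 3 → 35 → 1 → 43 → … (one orbit).
Cycle lengths of π_43 on ℤ/47ℤ: [46, 1]; 2 cycles in total.
sign(π) = (−1)^{n − #cycles} = (−1)^{47−2} = (−1)^45 = -1.
Check: (43/47) = -1 by Zolotarev.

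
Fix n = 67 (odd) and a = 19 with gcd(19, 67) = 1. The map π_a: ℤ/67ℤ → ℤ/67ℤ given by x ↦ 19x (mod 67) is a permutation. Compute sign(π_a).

+1

Trace 60: π^k(60) = [60, 1, 19, 26, 25, 6, 47] for k=0..6.
π_19 has 3 disjoint cycles with lengths [33, 33, 1] on {0,…,66}.
Σ(ℓ_i−1) = 67−3 = 64; sign = (−1)^64 = +1.
(19|67)_J = +1 (Zolotarev's lemma cross-check).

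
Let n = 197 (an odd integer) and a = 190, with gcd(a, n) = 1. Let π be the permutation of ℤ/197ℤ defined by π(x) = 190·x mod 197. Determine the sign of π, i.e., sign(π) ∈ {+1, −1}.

+1

Start at x=51: 51 → 37 → 135 → 40 → 114 → 187 → 70 → … (one orbit).
Decompose π into cycles: lengths [49, 49, 49, 49, 1] (5 cycles, including the fixed point 0).
Σ(ℓ_i−1) = 197−5 = 192; sign = (−1)^192 = +1.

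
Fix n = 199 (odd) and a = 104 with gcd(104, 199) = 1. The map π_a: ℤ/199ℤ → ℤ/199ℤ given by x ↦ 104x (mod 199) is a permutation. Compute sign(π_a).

Orbit of 1 under x↦104x: [1, 104, 70, 116, 124, 160, 123]… (length divides ord_199(104)).
3 cycles of lengths [99, 99, 1].
With 3 cycles on 199 points, sign = (−1)^{199−3} = +1.

+1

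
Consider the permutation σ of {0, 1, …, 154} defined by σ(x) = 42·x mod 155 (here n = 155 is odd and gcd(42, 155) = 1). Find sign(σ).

Orbit of 101 under x↦42x: [101, 57, 69, 108, 41, 17, 94]… (length divides ord_155(42)).
Decompose π into cycles: lengths [60, 60, 30, 4, 1] (5 cycles, including the fixed point 0).
With 5 cycles on 155 points, sign = (−1)^{155−5} = +1.

+1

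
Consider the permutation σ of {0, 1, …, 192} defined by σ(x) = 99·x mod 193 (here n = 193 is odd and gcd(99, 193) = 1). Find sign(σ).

Orbit of 121 under x↦99x: [121, 13, 129, 33, 179, 158, 9]… (length divides ord_193(99)).
Cycle lengths of π_99 on ℤ/193ℤ: [64, 64, 64, 1]; 4 cycles in total.
With 4 cycles on 193 points, sign = (−1)^{193−4} = -1.

-1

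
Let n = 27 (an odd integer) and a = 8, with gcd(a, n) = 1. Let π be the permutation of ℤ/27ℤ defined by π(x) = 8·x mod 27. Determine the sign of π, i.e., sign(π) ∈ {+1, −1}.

Start at x=1: 1 → 8 → 10 → 26 → 19 → 17 → 1 (one orbit).
Cycle type of π: 6×3 + 2×4 + 1; total 8 cycles.
With 8 cycles on 27 points, sign = (−1)^{27−8} = -1.
Zolotarev: (8|27) = -1, matching the cycle-count sign.

-1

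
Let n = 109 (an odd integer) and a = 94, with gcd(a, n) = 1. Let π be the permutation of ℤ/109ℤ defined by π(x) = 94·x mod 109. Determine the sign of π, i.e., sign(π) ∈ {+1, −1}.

+1

Start at x=108: 108 → 15 → 102 → 105 → 60 → 81 → 93 → … (one orbit).
Cycle type of π: 54×2 + 1; total 3 cycles.
3 cycles on 109: each ℓ→(−1)^(ℓ−1), product (−1)^106 = +1.
Zolotarev: (94|109) = +1, matching the cycle-count sign.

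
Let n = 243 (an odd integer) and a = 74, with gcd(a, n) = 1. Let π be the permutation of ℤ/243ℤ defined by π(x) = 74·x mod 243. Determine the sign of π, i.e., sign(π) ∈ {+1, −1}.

-1

Start at x=88: 88 → 194 → 19 → 191 → 40 → 44 → 97 → … (one orbit).
Cycle lengths of π_74 on ℤ/243ℤ: [162, 54, 18, 6, 2, 1]; 6 cycles in total.
sign(π) = (−1)^{n − #cycles} = (−1)^{243−6} = (−1)^237 = -1.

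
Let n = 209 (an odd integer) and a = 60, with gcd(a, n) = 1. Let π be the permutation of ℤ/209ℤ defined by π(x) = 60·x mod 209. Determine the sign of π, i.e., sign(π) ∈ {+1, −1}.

Start at x=70: 70 → 20 → 155 → 104 → 179 → 81 → 53 → … (one orbit).
The orbit structure of x ↦ 60x mod 209: 6 orbits of sizes [90, 90, 18, 5, 5, 1].
Σ(ℓ_i−1) = 209−6 = 203; sign = (−1)^203 = -1.
Zolotarev: (60|209) = -1, matching the cycle-count sign.

-1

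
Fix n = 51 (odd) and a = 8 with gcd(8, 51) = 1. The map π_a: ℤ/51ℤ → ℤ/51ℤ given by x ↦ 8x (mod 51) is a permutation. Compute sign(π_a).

-1

Start at x=13: 13 → 2 → 16 → 26 → 4 → 32 → 1 → … (one orbit).
Cycle type of π: 8×6 + 2 + 1; total 8 cycles.
51 − 8 = 43 transpositions; sign(π) = (−1)^43 = -1.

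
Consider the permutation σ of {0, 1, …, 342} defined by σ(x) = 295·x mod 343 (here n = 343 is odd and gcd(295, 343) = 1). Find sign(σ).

+1

Trace 1: π^k(1) = [1, 295, 246, 197, 148, 99, 50] for k=0..6.
Cycle type of π: 7×42 + 1×49; total 91 cycles.
343 − 91 = 252 transpositions; sign(π) = (−1)^252 = +1.
(295|343)_J = +1 (Zolotarev's lemma cross-check).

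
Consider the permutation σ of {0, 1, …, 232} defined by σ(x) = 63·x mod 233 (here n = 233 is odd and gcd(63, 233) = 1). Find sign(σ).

Trace 204: π^k(204) = [204, 37, 1, 63, 8, 38, 64] for k=0..6.
Decompose π into cycles: lengths [29, 29, 29, 29, 29, 29, 29, 29, 1] (9 cycles, including the fixed point 0).
Σ(ℓ_i−1) = 233−9 = 224; sign = (−1)^224 = +1.

+1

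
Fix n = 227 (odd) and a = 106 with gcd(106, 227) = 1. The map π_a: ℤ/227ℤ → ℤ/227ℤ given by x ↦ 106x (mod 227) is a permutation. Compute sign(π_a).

-1

Trace 86: π^k(86) = [86, 36, 184, 209, 135, 9, 46] for k=0..6.
The orbit structure of x ↦ 106x mod 227: 2 orbits of sizes [226, 1].
2 cycles on 227: each ℓ→(−1)^(ℓ−1), product (−1)^225 = -1.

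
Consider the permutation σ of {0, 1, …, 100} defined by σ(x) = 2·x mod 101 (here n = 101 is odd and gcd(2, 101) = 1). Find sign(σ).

-1

Orbit of 55 under x↦2x: [55, 9, 18, 36, 72, 43, 86]… (length divides ord_101(2)).
Cycle lengths of π_2 on ℤ/101ℤ: [100, 1]; 2 cycles in total.
sign(π) = (−1)^{n − #cycles} = (−1)^{101−2} = (−1)^99 = -1.
The Jacobi symbol (2|101) = -1 (Zolotarev) agrees.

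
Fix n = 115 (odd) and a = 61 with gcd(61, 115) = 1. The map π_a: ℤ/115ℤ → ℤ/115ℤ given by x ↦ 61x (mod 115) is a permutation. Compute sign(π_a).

-1

Start at x=101: 101 → 66 → 1 → 61 → 41 → 86 → 71 → … (one orbit).
Cycle type of π: 22×5 + 1×5; total 10 cycles.
n − c = 115 − 10 = 105; sign = (−1)^105 = -1.
Zolotarev: (61|115) = -1, matching the cycle-count sign.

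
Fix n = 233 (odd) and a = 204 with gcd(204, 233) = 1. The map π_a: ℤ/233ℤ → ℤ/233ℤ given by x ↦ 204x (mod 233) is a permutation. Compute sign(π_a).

Start at x=148: 148 → 135 → 46 → 64 → 8 → 1 → 204 → … (one orbit).
π_204 has 9 disjoint cycles with lengths [29, 29, 29, 29, 29, 29, 29, 29, 1] on {0,…,232}.
233 − 9 = 224 transpositions; sign(π) = (−1)^224 = +1.

+1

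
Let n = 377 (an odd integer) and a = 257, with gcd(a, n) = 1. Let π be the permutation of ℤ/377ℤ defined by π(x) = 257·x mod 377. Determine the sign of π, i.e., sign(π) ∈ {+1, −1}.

+1

Start at x=256: 256 → 194 → 94 → 30 → 170 → 335 → 139 → … (one orbit).
Cycle lengths of π_257 on ℤ/377ℤ: [42, 42, 42, 42, 42, 42, 42, 42, 7, 7, 7, 7, 6, 6, 1]; 15 cycles in total.
377 − 15 = 362 transpositions; sign(π) = (−1)^362 = +1.
Zolotarev: (257|377) = +1, matching the cycle-count sign.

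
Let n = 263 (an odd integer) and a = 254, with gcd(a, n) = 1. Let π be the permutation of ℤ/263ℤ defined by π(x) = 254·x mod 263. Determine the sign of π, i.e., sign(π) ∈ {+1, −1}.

-1

Orbit of 137 under x↦254x: [137, 82, 51, 67, 186, 167, 75]… (length divides ord_263(254)).
The orbit structure of x ↦ 254x mod 263: 2 orbits of sizes [262, 1].
sign(π) = (−1)^{n − #cycles} = (−1)^{263−2} = (−1)^261 = -1.
The Jacobi symbol (254|263) = -1 (Zolotarev) agrees.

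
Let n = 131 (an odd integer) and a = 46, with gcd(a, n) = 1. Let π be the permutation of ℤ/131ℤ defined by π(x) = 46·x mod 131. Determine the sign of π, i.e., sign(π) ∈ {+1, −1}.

Orbit of 89 under x↦46x: [89, 33, 77, 5, 99, 100, 15]… (length divides ord_131(46)).
π_46 has 3 disjoint cycles with lengths [65, 65, 1] on {0,…,130}.
With 3 cycles on 131 points, sign = (−1)^{131−3} = +1.

+1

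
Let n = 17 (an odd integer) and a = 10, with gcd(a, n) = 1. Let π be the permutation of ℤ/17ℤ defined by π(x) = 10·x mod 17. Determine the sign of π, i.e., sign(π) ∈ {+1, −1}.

-1

Start at x=3: 3 → 13 → 11 → 8 → 12 → 1 → 10 → … (one orbit).
Cycle type of π: 16 + 1; total 2 cycles.
With 2 cycles on 17 points, sign = (−1)^{17−2} = -1.
Zolotarev: (10|17) = -1, matching the cycle-count sign.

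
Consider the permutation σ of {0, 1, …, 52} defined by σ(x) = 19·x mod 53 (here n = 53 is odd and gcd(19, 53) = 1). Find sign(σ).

-1

Trace 33: π^k(33) = [33, 44, 41, 37, 14, 1, 19] for k=0..6.
The orbit structure of x ↦ 19x mod 53: 2 orbits of sizes [52, 1].
Σ(ℓ_i−1) = 53−2 = 51; sign = (−1)^51 = -1.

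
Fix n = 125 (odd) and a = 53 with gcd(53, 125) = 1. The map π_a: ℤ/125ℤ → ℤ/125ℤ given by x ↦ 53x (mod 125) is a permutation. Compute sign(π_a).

-1

Orbit of 28 under x↦53x: [28, 109, 27, 56, 93, 54, 112]… (length divides ord_125(53)).
Cycle lengths of π_53 on ℤ/125ℤ: [100, 20, 4, 1]; 4 cycles in total.
4 cycles on 125: each ℓ→(−1)^(ℓ−1), product (−1)^121 = -1.
The Jacobi symbol (53|125) = -1 (Zolotarev) agrees.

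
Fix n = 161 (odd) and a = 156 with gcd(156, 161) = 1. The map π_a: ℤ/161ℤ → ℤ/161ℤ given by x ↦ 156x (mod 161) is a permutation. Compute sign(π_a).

Orbit of 9 under x↦156x: [9, 116, 64, 2, 151, 50, 72]… (length divides ord_161(156)).
9 cycles of lengths [33, 33, 33, 33, 11, 11, 3, 3, 1].
sign(π) = (−1)^{n − #cycles} = (−1)^{161−9} = (−1)^152 = +1.
The Jacobi symbol (156|161) = +1 (Zolotarev) agrees.

+1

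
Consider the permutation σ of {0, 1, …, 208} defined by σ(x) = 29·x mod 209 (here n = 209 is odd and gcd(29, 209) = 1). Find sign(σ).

Orbit of 104 under x↦29x: [104, 90, 102, 32, 92, 160, 42]… (length divides ord_209(29)).
π_29 has 5 disjoint cycles with lengths [90, 90, 18, 10, 1] on {0,…,208}.
n − c = 209 − 5 = 204; sign = (−1)^204 = +1.

+1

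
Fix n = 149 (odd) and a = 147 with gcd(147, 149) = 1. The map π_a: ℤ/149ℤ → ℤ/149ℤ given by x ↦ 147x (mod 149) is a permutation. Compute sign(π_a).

Start at x=31: 31 → 87 → 124 → 50 → 49 → 51 → 47 → … (one orbit).
2 cycles of lengths [148, 1].
sign(π) = (−1)^{n − #cycles} = (−1)^{149−2} = (−1)^147 = -1.
Zolotarev: (147|149) = -1, matching the cycle-count sign.

-1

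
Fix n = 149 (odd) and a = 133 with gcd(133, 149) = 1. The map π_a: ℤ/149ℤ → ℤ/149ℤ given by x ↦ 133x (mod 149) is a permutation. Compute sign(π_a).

Start at x=142: 142 → 112 → 145 → 64 → 19 → 143 → 96 → … (one orbit).
3 cycles of lengths [74, 74, 1].
With 3 cycles on 149 points, sign = (−1)^{149−3} = +1.
Zolotarev: (133|149) = +1, matching the cycle-count sign.

+1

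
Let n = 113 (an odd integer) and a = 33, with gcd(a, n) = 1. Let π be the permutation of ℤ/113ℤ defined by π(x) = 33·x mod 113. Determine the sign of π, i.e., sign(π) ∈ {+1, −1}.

-1

Trace 41: π^k(41) = [41, 110, 14, 10, 104, 42, 30] for k=0..6.
Cycle type of π: 112 + 1; total 2 cycles.
2 cycles on 113: each ℓ→(−1)^(ℓ−1), product (−1)^111 = -1.
Zolotarev: (33|113) = -1, matching the cycle-count sign.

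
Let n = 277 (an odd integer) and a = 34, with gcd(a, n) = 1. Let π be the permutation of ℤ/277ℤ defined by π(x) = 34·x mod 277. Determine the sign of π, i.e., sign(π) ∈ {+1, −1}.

Orbit of 268 under x↦34x: [268, 248, 122, 270, 39, 218, 210]… (length divides ord_277(34)).
Decompose π into cycles: lengths [138, 138, 1] (3 cycles, including the fixed point 0).
277 − 3 = 274 transpositions; sign(π) = (−1)^274 = +1.

+1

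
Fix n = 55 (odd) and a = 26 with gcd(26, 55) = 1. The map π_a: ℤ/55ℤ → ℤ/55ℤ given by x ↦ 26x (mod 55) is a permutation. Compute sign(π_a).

Start at x=26: 26 → 16 → 31 → 36 → 1 → 26 (one orbit).
15 cycles of lengths [5, 5, 5, 5, 5, 5, 5, 5, 5, 5, 1, 1, 1, 1, 1].
With 15 cycles on 55 points, sign = (−1)^{55−15} = +1.

+1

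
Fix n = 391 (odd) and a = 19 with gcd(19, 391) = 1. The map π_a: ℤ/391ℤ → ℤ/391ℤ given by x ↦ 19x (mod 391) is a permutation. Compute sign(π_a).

Orbit of 321 under x↦19x: [321, 234, 145, 18, 342, 242, 297]… (length divides ord_391(19)).
Cycle lengths of π_19 on ℤ/391ℤ: [88, 88, 88, 88, 22, 8, 8, 1]; 8 cycles in total.
391 − 8 = 383 transpositions; sign(π) = (−1)^383 = -1.
Via Zolotarev, sign(π_{19}) = (19|391) = -1.

-1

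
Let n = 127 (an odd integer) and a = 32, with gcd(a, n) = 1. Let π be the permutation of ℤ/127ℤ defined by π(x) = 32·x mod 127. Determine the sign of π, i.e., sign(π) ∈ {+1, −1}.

+1

Orbit of 4 under x↦32x: [4, 1, 32, 8, 2, 64, 16]… (length divides ord_127(32)).
19 cycles of lengths [7, 7, 7, 7, 7, 7, 7, 7, 7, 7, 7, 7, 7, 7, 7, 7, 7, 7, 1].
127 − 19 = 108 transpositions; sign(π) = (−1)^108 = +1.
(32|127)_J = +1 (Zolotarev's lemma cross-check).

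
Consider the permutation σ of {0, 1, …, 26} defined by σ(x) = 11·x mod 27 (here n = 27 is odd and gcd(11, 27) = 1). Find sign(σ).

-1

Trace 13: π^k(13) = [13, 8, 7, 23, 10, 2, 22] for k=0..6.
Decompose π into cycles: lengths [18, 6, 2, 1] (4 cycles, including the fixed point 0).
4 cycles on 27: each ℓ→(−1)^(ℓ−1), product (−1)^23 = -1.
(11|27)_J = -1 (Zolotarev's lemma cross-check).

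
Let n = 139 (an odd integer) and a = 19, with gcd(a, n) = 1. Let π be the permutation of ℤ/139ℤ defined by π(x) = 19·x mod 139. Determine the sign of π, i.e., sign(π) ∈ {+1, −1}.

-1

Trace 60: π^k(60) = [60, 28, 115, 100, 93, 99, 74] for k=0..6.
π_19 has 2 disjoint cycles with lengths [138, 1] on {0,…,138}.
With 2 cycles on 139 points, sign = (−1)^{139−2} = -1.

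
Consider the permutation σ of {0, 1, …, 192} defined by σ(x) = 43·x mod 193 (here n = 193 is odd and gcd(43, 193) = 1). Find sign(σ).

Start at x=150: 150 → 81 → 9 → 1 → 43 → 112 → 184 → … (one orbit).
The orbit structure of x ↦ 43x mod 193: 25 orbits of sizes [8, 8, 8, 8, 8, 8, 8, 8, 8, 8, 8, 8, 8, 8, 8, 8, 8, 8, 8, 8, 8, 8, 8, 8, 1].
sign(π) = (−1)^{n − #cycles} = (−1)^{193−25} = (−1)^168 = +1.
Via Zolotarev, sign(π_{43}) = (43|193) = +1.

+1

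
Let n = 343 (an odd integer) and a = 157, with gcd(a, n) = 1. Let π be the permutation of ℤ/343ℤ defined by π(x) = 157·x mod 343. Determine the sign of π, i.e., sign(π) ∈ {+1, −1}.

-1

Start at x=184: 184 → 76 → 270 → 201 → 1 → 157 → 296 → … (one orbit).
Cycle lengths of π_157 on ℤ/343ℤ: [294, 42, 6, 1]; 4 cycles in total.
sign(π) = (−1)^{n − #cycles} = (−1)^{343−4} = (−1)^339 = -1.
Check: (157/343) = -1 by Zolotarev.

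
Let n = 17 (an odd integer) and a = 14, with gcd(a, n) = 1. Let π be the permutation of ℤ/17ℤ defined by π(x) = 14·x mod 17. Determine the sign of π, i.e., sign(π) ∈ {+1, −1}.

-1

Orbit of 13 under x↦14x: [13, 12, 15, 6, 16, 3, 8]… (length divides ord_17(14)).
2 cycles of lengths [16, 1].
Σ(ℓ_i−1) = 17−2 = 15; sign = (−1)^15 = -1.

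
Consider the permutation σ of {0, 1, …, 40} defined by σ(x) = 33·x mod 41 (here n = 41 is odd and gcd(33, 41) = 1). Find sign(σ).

Start at x=37: 37 → 32 → 31 → 39 → 16 → 36 → 40 → … (one orbit).
Cycle type of π: 20×2 + 1; total 3 cycles.
41 − 3 = 38 transpositions; sign(π) = (−1)^38 = +1.
The Jacobi symbol (33|41) = +1 (Zolotarev) agrees.

+1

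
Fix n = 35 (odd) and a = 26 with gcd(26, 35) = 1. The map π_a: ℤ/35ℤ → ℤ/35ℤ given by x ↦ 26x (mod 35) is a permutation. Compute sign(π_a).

-1

Start at x=1: 1 → 26 → 11 → 6 → 16 → 31 → 1 (one orbit).
The orbit structure of x ↦ 26x mod 35: 10 orbits of sizes [6, 6, 6, 6, 6, 1, 1, 1, 1, 1].
sign(π) = (−1)^{n − #cycles} = (−1)^{35−10} = (−1)^25 = -1.
The Jacobi symbol (26|35) = -1 (Zolotarev) agrees.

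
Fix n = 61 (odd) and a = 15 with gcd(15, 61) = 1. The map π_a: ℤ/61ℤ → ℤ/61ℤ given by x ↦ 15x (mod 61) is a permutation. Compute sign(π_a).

Start at x=13: 13 → 12 → 58 → 16 → 57 → 1 → 15 → … (one orbit).
5 cycles of lengths [15, 15, 15, 15, 1].
n − c = 61 − 5 = 56; sign = (−1)^56 = +1.
Via Zolotarev, sign(π_{15}) = (15|61) = +1.

+1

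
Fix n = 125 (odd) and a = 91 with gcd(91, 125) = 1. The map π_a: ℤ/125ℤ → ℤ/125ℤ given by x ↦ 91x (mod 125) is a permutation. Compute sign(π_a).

+1

Trace 76: π^k(76) = [76, 41, 106, 21, 36, 26, 116] for k=0..6.
13 cycles of lengths [25, 25, 25, 25, 5, 5, 5, 5, 1, 1, 1, 1, 1].
13 cycles on 125: each ℓ→(−1)^(ℓ−1), product (−1)^112 = +1.
Zolotarev: (91|125) = +1, matching the cycle-count sign.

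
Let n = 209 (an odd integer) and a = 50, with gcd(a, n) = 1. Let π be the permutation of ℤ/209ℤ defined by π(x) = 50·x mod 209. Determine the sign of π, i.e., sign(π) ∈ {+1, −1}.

Start at x=65: 65 → 115 → 107 → 125 → 189 → 45 → 160 → … (one orbit).
Cycle lengths of π_50 on ℤ/209ℤ: [30, 30, 30, 30, 30, 30, 10, 6, 6, 6, 1]; 11 cycles in total.
n − c = 209 − 11 = 198; sign = (−1)^198 = +1.
Zolotarev: (50|209) = +1, matching the cycle-count sign.

+1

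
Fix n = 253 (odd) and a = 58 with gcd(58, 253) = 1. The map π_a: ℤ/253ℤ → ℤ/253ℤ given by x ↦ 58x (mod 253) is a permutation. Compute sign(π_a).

Trace 225: π^k(225) = [225, 147, 177, 146, 119, 71, 70] for k=0..6.
π_58 has 9 disjoint cycles with lengths [55, 55, 55, 55, 11, 11, 5, 5, 1] on {0,…,252}.
With 9 cycles on 253 points, sign = (−1)^{253−9} = +1.

+1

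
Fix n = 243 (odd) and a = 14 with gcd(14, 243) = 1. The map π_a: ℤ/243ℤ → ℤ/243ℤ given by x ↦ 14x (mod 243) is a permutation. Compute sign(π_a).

Orbit of 94 under x↦14x: [94, 101, 199, 113, 124, 35, 4]… (length divides ord_243(14)).
Cycle lengths of π_14 on ℤ/243ℤ: [162, 54, 18, 6, 2, 1]; 6 cycles in total.
243 − 6 = 237 transpositions; sign(π) = (−1)^237 = -1.

-1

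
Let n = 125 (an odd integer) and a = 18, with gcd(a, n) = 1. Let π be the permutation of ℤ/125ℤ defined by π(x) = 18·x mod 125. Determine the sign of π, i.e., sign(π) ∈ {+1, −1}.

Start at x=107: 107 → 51 → 43 → 24 → 57 → 26 → 93 → … (one orbit).
Cycle type of π: 20×5 + 4×6 + 1; total 12 cycles.
n − c = 125 − 12 = 113; sign = (−1)^113 = -1.

-1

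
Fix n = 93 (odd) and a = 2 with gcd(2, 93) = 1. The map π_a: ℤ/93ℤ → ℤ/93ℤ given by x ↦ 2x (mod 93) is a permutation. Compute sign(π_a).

-1

Start at x=16: 16 → 32 → 64 → 35 → 70 → 47 → 1 → … (one orbit).
The orbit structure of x ↦ 2x mod 93: 14 orbits of sizes [10, 10, 10, 10, 10, 10, 5, 5, 5, 5, 5, 5, 2, 1].
14 cycles on 93: each ℓ→(−1)^(ℓ−1), product (−1)^79 = -1.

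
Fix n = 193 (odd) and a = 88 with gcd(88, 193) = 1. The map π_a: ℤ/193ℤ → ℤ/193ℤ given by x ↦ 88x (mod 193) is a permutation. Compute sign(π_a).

Start at x=150: 150 → 76 → 126 → 87 → 129 → 158 → 8 → … (one orbit).
Cycle type of π: 64×3 + 1; total 4 cycles.
4 cycles on 193: each ℓ→(−1)^(ℓ−1), product (−1)^189 = -1.
Check: (88/193) = -1 by Zolotarev.

-1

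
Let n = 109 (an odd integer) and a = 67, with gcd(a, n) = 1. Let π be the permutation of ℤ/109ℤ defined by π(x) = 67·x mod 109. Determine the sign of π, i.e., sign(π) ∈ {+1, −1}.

Trace 83: π^k(83) = [83, 2, 25, 40, 64, 37, 81] for k=0..6.
Cycle lengths of π_67 on ℤ/109ℤ: [108, 1]; 2 cycles in total.
109 − 2 = 107 transpositions; sign(π) = (−1)^107 = -1.
(67|109)_J = -1 (Zolotarev's lemma cross-check).

-1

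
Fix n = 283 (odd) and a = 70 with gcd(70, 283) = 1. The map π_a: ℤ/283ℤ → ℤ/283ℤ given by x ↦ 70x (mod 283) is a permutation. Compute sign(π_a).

+1

Trace 44: π^k(44) = [44, 250, 237, 176, 151, 99, 138] for k=0..6.
3 cycles of lengths [141, 141, 1].
With 3 cycles on 283 points, sign = (−1)^{283−3} = +1.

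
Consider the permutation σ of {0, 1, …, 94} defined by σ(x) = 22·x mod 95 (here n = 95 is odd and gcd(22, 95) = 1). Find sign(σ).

Trace 9: π^k(9) = [9, 8, 81, 72, 64, 78, 6] for k=0..6.
Cycle type of π: 36×2 + 18 + 4 + 1; total 5 cycles.
With 5 cycles on 95 points, sign = (−1)^{95−5} = +1.

+1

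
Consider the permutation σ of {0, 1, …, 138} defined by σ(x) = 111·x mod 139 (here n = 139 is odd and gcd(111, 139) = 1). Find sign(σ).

-1

Start at x=102: 102 → 63 → 43 → 47 → 74 → 13 → 53 → … (one orbit).
The orbit structure of x ↦ 111x mod 139: 2 orbits of sizes [138, 1].
With 2 cycles on 139 points, sign = (−1)^{139−2} = -1.
Via Zolotarev, sign(π_{111}) = (111|139) = -1.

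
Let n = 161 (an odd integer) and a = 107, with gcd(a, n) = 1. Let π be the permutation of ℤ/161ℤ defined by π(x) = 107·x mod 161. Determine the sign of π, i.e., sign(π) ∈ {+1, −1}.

-1

Orbit of 113 under x↦107x: [113, 16, 102, 127, 65, 32, 43]… (length divides ord_161(107)).
The orbit structure of x ↦ 107x mod 161: 6 orbits of sizes [66, 66, 22, 3, 3, 1].
With 6 cycles on 161 points, sign = (−1)^{161−6} = -1.
Via Zolotarev, sign(π_{107}) = (107|161) = -1.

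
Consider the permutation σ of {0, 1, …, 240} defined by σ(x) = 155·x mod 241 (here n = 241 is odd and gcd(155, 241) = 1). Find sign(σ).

Trace 59: π^k(59) = [59, 228, 154, 11, 18, 139, 96] for k=0..6.
The orbit structure of x ↦ 155x mod 241: 2 orbits of sizes [240, 1].
n − c = 241 − 2 = 239; sign = (−1)^239 = -1.
Via Zolotarev, sign(π_{155}) = (155|241) = -1.

-1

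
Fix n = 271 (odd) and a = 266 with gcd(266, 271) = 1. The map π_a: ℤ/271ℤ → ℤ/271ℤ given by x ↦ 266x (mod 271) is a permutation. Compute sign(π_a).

Orbit of 13 under x↦266x: [13, 206, 54, 1, 266, 25, 146]… (length divides ord_271(266)).
π_266 has 6 disjoint cycles with lengths [54, 54, 54, 54, 54, 1] on {0,…,270}.
n − c = 271 − 6 = 265; sign = (−1)^265 = -1.
(266|271)_J = -1 (Zolotarev's lemma cross-check).

-1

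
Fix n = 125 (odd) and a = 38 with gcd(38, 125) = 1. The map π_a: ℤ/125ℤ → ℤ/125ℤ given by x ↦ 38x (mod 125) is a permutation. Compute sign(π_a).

Trace 104: π^k(104) = [104, 77, 51, 63, 19, 97, 61] for k=0..6.
4 cycles of lengths [100, 20, 4, 1].
Σ(ℓ_i−1) = 125−4 = 121; sign = (−1)^121 = -1.

-1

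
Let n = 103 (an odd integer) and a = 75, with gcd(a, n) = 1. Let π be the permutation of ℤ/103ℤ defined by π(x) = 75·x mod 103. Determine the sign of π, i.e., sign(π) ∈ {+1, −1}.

Trace 12: π^k(12) = [12, 76, 35, 50, 42, 60, 71] for k=0..6.
2 cycles of lengths [102, 1].
Σ(ℓ_i−1) = 103−2 = 101; sign = (−1)^101 = -1.
Zolotarev: (75|103) = -1, matching the cycle-count sign.

-1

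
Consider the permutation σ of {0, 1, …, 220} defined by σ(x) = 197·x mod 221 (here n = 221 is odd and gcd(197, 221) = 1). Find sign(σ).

+1

Trace 150: π^k(150) = [150, 157, 210, 43, 73, 16, 58] for k=0..6.
π_197 has 7 disjoint cycles with lengths [48, 48, 48, 48, 16, 12, 1] on {0,…,220}.
sign(π) = (−1)^{n − #cycles} = (−1)^{221−7} = (−1)^214 = +1.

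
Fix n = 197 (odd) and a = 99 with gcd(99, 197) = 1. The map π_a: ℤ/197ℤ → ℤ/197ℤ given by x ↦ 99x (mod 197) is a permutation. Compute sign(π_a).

Start at x=121: 121 → 159 → 178 → 89 → 143 → 170 → 85 → … (one orbit).
Decompose π into cycles: lengths [196, 1] (2 cycles, including the fixed point 0).
sign(π) = (−1)^{n − #cycles} = (−1)^{197−2} = (−1)^195 = -1.
Via Zolotarev, sign(π_{99}) = (99|197) = -1.

-1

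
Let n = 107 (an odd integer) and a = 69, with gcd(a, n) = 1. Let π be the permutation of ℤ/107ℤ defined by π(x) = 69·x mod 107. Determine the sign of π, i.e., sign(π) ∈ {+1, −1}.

+1

Orbit of 69 under x↦69x: [69, 53, 19, 27, 44, 40, 85]… (length divides ord_107(69)).
The orbit structure of x ↦ 69x mod 107: 3 orbits of sizes [53, 53, 1].
With 3 cycles on 107 points, sign = (−1)^{107−3} = +1.
Via Zolotarev, sign(π_{69}) = (69|107) = +1.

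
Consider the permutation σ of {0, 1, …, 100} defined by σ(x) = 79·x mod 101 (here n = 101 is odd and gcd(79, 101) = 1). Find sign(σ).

+1

Start at x=1: 1 → 79 → 80 → 58 → 37 → 95 → 31 → … (one orbit).
Decompose π into cycles: lengths [25, 25, 25, 25, 1] (5 cycles, including the fixed point 0).
101 − 5 = 96 transpositions; sign(π) = (−1)^96 = +1.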